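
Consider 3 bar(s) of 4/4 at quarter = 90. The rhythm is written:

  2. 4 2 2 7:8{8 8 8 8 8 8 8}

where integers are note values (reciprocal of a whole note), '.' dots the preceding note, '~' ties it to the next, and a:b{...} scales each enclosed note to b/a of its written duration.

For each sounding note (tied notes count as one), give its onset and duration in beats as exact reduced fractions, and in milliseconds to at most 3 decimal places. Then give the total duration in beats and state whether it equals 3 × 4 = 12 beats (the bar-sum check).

1) 0.0ms=0b +2000.0ms=3b
2) 2000.0ms=3b +666.667ms=1b
3) 2666.667ms=4b +1333.333ms=2b
4) 4000.0ms=6b +1333.333ms=2b
5) 5333.333ms=8b +380.952ms=4/7b
6) 5714.286ms=60/7b +380.952ms=4/7b
7) 6095.238ms=64/7b +380.952ms=4/7b
8) 6476.19ms=68/7b +380.952ms=4/7b
9) 6857.143ms=72/7b +380.952ms=4/7b
10) 7238.095ms=76/7b +380.952ms=4/7b
11) 7619.048ms=80/7b +380.952ms=4/7b
Σ=12b of 12 (90bpm 4/4) — PASS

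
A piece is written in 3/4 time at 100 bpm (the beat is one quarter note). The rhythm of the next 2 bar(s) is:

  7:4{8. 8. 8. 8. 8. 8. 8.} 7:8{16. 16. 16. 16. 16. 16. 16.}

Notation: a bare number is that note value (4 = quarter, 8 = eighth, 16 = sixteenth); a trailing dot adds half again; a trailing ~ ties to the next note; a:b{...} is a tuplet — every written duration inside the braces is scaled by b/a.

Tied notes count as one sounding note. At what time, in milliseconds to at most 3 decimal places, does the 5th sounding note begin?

1. 0.0ms @ 0 + 257.143ms (3/7)
2. 257.143ms @ 3/7 + 257.143ms (3/7)
3. 514.286ms @ 6/7 + 257.143ms (3/7)
4. 771.429ms @ 9/7 + 257.143ms (3/7)
5. 1028.571ms @ 12/7 + 257.143ms (3/7)
6. 1285.714ms @ 15/7 + 257.143ms (3/7)
7. 1542.857ms @ 18/7 + 257.143ms (3/7)
8. 1800.0ms @ 3 + 257.143ms (3/7)
9. 2057.143ms @ 24/7 + 257.143ms (3/7)
10. 2314.286ms @ 27/7 + 257.143ms (3/7)
11. 2571.429ms @ 30/7 + 257.143ms (3/7)
12. 2828.571ms @ 33/7 + 257.143ms (3/7)
13. 3085.714ms @ 36/7 + 257.143ms (3/7)
14. 3342.857ms @ 39/7 + 257.143ms (3/7)

note 5 onset = 12/7b = 1028.571ms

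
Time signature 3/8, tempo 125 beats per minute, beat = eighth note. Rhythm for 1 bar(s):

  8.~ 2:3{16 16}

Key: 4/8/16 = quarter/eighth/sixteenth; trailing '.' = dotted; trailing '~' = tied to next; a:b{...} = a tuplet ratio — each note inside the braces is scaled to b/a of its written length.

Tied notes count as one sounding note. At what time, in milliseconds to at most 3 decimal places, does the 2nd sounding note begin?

note 2 onset = 9/4b = 1080.0ms

1. 0.0ms @ 0 + 1080.0ms (9/4)
2. 1080.0ms @ 9/4 + 360.0ms (3/4)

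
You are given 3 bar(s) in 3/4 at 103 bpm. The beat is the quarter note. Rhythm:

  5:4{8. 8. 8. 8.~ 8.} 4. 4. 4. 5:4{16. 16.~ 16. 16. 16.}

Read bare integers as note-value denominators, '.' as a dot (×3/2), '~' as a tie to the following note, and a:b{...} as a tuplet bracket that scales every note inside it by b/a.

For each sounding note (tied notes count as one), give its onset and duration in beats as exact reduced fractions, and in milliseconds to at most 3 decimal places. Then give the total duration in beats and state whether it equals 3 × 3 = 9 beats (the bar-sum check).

1) 0.0ms=0b +349.515ms=3/5b
2) 349.515ms=3/5b +349.515ms=3/5b
3) 699.029ms=6/5b +349.515ms=3/5b
4) 1048.544ms=9/5b +699.029ms=6/5b
5) 1747.573ms=3b +873.786ms=3/2b
6) 2621.359ms=9/2b +873.786ms=3/2b
7) 3495.146ms=6b +873.786ms=3/2b
8) 4368.932ms=15/2b +174.757ms=3/10b
9) 4543.689ms=39/5b +349.515ms=3/5b
10) 4893.204ms=42/5b +174.757ms=3/10b
11) 5067.961ms=87/10b +174.757ms=3/10b
Σ=9b of 9 (103bpm 3/4) — PASS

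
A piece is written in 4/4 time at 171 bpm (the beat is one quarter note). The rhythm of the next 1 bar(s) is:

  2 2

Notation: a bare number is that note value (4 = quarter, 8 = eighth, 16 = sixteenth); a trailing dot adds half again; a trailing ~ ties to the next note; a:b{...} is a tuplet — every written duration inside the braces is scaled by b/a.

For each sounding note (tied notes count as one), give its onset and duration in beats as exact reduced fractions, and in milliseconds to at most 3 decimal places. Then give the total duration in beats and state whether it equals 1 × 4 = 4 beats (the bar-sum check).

1) 0.0ms=0b +701.754ms=2b
2) 701.754ms=2b +701.754ms=2b
Σ=4b of 4 (171bpm 4/4) — PASS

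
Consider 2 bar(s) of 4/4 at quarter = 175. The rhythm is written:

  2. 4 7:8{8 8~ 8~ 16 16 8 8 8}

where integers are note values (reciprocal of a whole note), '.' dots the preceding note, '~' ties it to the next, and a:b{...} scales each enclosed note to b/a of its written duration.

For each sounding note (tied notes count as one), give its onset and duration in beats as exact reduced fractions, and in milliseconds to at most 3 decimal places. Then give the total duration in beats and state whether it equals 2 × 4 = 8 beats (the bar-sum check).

1) 0.0ms=0b +1028.571ms=3b
2) 1028.571ms=3b +342.857ms=1b
3) 1371.429ms=4b +195.918ms=4/7b
4) 1567.347ms=32/7b +489.796ms=10/7b
5) 2057.143ms=6b +97.959ms=2/7b
6) 2155.102ms=44/7b +195.918ms=4/7b
7) 2351.02ms=48/7b +195.918ms=4/7b
8) 2546.939ms=52/7b +195.918ms=4/7b
Σ=8b of 8 (175bpm 4/4) — PASS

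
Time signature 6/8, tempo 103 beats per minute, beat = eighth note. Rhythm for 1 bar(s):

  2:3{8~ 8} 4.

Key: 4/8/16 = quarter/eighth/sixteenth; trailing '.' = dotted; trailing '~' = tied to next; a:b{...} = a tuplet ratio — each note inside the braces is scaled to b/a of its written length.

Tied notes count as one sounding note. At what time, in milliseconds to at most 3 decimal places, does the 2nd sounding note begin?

note 2 onset = 3b = 1747.573ms

1. 0.0ms @ 0 + 1747.573ms (3)
2. 1747.573ms @ 3 + 1747.573ms (3)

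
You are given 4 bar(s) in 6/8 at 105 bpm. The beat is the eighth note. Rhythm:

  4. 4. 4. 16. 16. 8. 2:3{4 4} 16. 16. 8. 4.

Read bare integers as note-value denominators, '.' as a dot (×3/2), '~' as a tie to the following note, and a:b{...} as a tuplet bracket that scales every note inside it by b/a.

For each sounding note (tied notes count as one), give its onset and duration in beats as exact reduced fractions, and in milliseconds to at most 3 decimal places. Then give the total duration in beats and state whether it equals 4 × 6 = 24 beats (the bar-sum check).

1) 0.0ms=0b +1714.286ms=3b
2) 1714.286ms=3b +1714.286ms=3b
3) 3428.571ms=6b +1714.286ms=3b
4) 5142.857ms=9b +428.571ms=3/4b
5) 5571.429ms=39/4b +428.571ms=3/4b
6) 6000.0ms=21/2b +857.143ms=3/2b
7) 6857.143ms=12b +1714.286ms=3b
8) 8571.429ms=15b +1714.286ms=3b
9) 10285.714ms=18b +428.571ms=3/4b
10) 10714.286ms=75/4b +428.571ms=3/4b
11) 11142.857ms=39/2b +857.143ms=3/2b
12) 12000.0ms=21b +1714.286ms=3b
Σ=24b of 24 (105bpm 6/8) — PASS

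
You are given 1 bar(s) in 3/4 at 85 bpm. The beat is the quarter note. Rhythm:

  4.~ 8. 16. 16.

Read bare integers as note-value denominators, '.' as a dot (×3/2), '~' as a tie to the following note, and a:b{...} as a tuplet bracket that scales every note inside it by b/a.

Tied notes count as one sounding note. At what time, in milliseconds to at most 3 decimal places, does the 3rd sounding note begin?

note 3 onset = 21/8b = 1852.941ms

1. 0.0ms @ 0 + 1588.235ms (9/4)
2. 1588.235ms @ 9/4 + 264.706ms (3/8)
3. 1852.941ms @ 21/8 + 264.706ms (3/8)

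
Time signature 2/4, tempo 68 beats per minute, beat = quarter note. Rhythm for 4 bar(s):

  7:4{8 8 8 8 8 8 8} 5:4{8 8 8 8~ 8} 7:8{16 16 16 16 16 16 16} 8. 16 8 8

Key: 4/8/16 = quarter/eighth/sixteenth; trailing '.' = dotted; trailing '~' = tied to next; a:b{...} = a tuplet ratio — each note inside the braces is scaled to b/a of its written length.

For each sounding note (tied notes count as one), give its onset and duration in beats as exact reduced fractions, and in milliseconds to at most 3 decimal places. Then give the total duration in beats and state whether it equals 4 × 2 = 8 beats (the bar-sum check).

1) 0.0ms=0b +252.101ms=2/7b
2) 252.101ms=2/7b +252.101ms=2/7b
3) 504.202ms=4/7b +252.101ms=2/7b
4) 756.303ms=6/7b +252.101ms=2/7b
5) 1008.403ms=8/7b +252.101ms=2/7b
6) 1260.504ms=10/7b +252.101ms=2/7b
7) 1512.605ms=12/7b +252.101ms=2/7b
8) 1764.706ms=2b +352.941ms=2/5b
9) 2117.647ms=12/5b +352.941ms=2/5b
10) 2470.588ms=14/5b +352.941ms=2/5b
11) 2823.529ms=16/5b +705.882ms=4/5b
12) 3529.412ms=4b +252.101ms=2/7b
13) 3781.513ms=30/7b +252.101ms=2/7b
14) 4033.613ms=32/7b +252.101ms=2/7b
15) 4285.714ms=34/7b +252.101ms=2/7b
16) 4537.815ms=36/7b +252.101ms=2/7b
17) 4789.916ms=38/7b +252.101ms=2/7b
18) 5042.017ms=40/7b +252.101ms=2/7b
19) 5294.118ms=6b +661.765ms=3/4b
20) 5955.882ms=27/4b +220.588ms=1/4b
21) 6176.471ms=7b +441.176ms=1/2b
22) 6617.647ms=15/2b +441.176ms=1/2b
Σ=8b of 8 (68bpm 2/4) — PASS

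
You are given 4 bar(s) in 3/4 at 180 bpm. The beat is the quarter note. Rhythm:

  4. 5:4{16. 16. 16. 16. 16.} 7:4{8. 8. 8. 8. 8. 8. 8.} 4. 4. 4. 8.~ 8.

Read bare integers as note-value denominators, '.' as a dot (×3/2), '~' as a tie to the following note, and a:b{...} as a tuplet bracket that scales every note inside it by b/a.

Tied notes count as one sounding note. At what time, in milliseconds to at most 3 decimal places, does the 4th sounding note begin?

note 4 onset = 21/10b = 700.0ms

1. 0.0ms @ 0 + 500.0ms (3/2)
2. 500.0ms @ 3/2 + 100.0ms (3/10)
3. 600.0ms @ 9/5 + 100.0ms (3/10)
4. 700.0ms @ 21/10 + 100.0ms (3/10)
5. 800.0ms @ 12/5 + 100.0ms (3/10)
6. 900.0ms @ 27/10 + 100.0ms (3/10)
7. 1000.0ms @ 3 + 142.857ms (3/7)
8. 1142.857ms @ 24/7 + 142.857ms (3/7)
9. 1285.714ms @ 27/7 + 142.857ms (3/7)
10. 1428.571ms @ 30/7 + 142.857ms (3/7)
11. 1571.429ms @ 33/7 + 142.857ms (3/7)
12. 1714.286ms @ 36/7 + 142.857ms (3/7)
13. 1857.143ms @ 39/7 + 142.857ms (3/7)
14. 2000.0ms @ 6 + 500.0ms (3/2)
15. 2500.0ms @ 15/2 + 500.0ms (3/2)
16. 3000.0ms @ 9 + 500.0ms (3/2)
17. 3500.0ms @ 21/2 + 500.0ms (3/2)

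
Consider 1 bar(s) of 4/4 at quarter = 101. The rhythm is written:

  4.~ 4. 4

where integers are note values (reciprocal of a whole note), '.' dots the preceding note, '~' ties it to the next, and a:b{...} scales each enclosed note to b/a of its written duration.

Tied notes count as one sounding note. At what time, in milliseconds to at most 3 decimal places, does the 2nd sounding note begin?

note 2 onset = 3b = 1782.178ms

1. 0.0ms @ 0 + 1782.178ms (3)
2. 1782.178ms @ 3 + 594.059ms (1)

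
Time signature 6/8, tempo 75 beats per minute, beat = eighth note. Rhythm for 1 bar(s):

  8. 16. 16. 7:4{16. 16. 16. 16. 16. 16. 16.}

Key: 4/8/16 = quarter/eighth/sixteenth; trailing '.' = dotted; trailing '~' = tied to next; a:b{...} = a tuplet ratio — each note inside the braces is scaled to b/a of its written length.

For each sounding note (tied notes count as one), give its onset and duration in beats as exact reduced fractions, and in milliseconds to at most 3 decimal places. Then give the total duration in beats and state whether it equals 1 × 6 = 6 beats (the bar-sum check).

1) 0.0ms=0b +1200.0ms=3/2b
2) 1200.0ms=3/2b +600.0ms=3/4b
3) 1800.0ms=9/4b +600.0ms=3/4b
4) 2400.0ms=3b +342.857ms=3/7b
5) 2742.857ms=24/7b +342.857ms=3/7b
6) 3085.714ms=27/7b +342.857ms=3/7b
7) 3428.571ms=30/7b +342.857ms=3/7b
8) 3771.429ms=33/7b +342.857ms=3/7b
9) 4114.286ms=36/7b +342.857ms=3/7b
10) 4457.143ms=39/7b +342.857ms=3/7b
Σ=6b of 6 (75bpm 6/8) — PASS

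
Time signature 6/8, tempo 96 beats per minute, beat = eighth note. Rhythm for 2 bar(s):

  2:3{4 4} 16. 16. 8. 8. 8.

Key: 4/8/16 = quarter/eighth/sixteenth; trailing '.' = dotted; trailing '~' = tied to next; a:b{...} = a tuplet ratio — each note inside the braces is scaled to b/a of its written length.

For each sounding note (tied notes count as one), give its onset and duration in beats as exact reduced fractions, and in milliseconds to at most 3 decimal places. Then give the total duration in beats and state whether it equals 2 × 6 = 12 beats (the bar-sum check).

1) 0.0ms=0b +1875.0ms=3b
2) 1875.0ms=3b +1875.0ms=3b
3) 3750.0ms=6b +468.75ms=3/4b
4) 4218.75ms=27/4b +468.75ms=3/4b
5) 4687.5ms=15/2b +937.5ms=3/2b
6) 5625.0ms=9b +937.5ms=3/2b
7) 6562.5ms=21/2b +937.5ms=3/2b
Σ=12b of 12 (96bpm 6/8) — PASS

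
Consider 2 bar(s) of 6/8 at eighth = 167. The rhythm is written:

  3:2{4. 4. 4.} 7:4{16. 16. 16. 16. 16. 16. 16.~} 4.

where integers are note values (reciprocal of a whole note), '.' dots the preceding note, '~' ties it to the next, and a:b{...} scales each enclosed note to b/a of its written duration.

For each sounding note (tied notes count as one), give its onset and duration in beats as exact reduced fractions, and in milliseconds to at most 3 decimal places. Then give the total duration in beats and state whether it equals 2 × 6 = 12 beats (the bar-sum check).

1) 0.0ms=0b +718.563ms=2b
2) 718.563ms=2b +718.563ms=2b
3) 1437.126ms=4b +718.563ms=2b
4) 2155.689ms=6b +153.978ms=3/7b
5) 2309.666ms=45/7b +153.978ms=3/7b
6) 2463.644ms=48/7b +153.978ms=3/7b
7) 2617.622ms=51/7b +153.978ms=3/7b
8) 2771.6ms=54/7b +153.978ms=3/7b
9) 2925.577ms=57/7b +153.978ms=3/7b
10) 3079.555ms=60/7b +1231.822ms=24/7b
Σ=12b of 12 (167bpm 6/8) — PASS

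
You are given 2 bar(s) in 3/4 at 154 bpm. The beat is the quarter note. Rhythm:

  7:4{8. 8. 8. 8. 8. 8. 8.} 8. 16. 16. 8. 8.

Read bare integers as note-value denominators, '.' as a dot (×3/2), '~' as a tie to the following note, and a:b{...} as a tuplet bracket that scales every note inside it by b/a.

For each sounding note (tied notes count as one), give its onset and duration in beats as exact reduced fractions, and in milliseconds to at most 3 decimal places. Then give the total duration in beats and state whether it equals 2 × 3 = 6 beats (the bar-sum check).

1) 0.0ms=0b +166.976ms=3/7b
2) 166.976ms=3/7b +166.976ms=3/7b
3) 333.952ms=6/7b +166.976ms=3/7b
4) 500.928ms=9/7b +166.976ms=3/7b
5) 667.904ms=12/7b +166.976ms=3/7b
6) 834.879ms=15/7b +166.976ms=3/7b
7) 1001.855ms=18/7b +166.976ms=3/7b
8) 1168.831ms=3b +292.208ms=3/4b
9) 1461.039ms=15/4b +146.104ms=3/8b
10) 1607.143ms=33/8b +146.104ms=3/8b
11) 1753.247ms=9/2b +292.208ms=3/4b
12) 2045.455ms=21/4b +292.208ms=3/4b
Σ=6b of 6 (154bpm 3/4) — PASS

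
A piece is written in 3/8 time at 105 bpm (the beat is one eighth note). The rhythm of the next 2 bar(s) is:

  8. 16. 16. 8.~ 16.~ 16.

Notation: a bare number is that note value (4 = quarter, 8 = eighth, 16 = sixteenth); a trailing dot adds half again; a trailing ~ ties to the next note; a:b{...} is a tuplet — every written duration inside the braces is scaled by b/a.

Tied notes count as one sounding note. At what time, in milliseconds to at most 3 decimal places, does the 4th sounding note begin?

note 4 onset = 3b = 1714.286ms

1. 0.0ms @ 0 + 857.143ms (3/2)
2. 857.143ms @ 3/2 + 428.571ms (3/4)
3. 1285.714ms @ 9/4 + 428.571ms (3/4)
4. 1714.286ms @ 3 + 1714.286ms (3)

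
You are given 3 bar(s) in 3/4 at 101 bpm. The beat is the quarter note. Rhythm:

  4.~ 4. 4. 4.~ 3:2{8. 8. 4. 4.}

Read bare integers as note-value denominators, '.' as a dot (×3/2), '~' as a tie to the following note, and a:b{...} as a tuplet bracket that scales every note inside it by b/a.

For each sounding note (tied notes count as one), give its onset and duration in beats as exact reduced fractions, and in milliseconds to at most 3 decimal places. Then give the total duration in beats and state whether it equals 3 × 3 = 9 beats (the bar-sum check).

1) 0.0ms=0b +1782.178ms=3b
2) 1782.178ms=3b +891.089ms=3/2b
3) 2673.267ms=9/2b +1188.119ms=2b
4) 3861.386ms=13/2b +297.03ms=1/2b
5) 4158.416ms=7b +594.059ms=1b
6) 4752.475ms=8b +594.059ms=1b
Σ=9b of 9 (101bpm 3/4) — PASS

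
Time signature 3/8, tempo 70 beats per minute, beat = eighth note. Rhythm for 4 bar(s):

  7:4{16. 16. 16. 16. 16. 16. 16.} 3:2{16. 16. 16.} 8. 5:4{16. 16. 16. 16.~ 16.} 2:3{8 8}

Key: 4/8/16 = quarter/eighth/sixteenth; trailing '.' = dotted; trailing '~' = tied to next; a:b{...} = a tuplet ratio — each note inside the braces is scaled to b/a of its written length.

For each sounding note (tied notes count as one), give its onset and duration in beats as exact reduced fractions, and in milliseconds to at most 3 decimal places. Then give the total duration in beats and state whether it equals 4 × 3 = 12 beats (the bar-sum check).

1) 0.0ms=0b +367.347ms=3/7b
2) 367.347ms=3/7b +367.347ms=3/7b
3) 734.694ms=6/7b +367.347ms=3/7b
4) 1102.041ms=9/7b +367.347ms=3/7b
5) 1469.388ms=12/7b +367.347ms=3/7b
6) 1836.735ms=15/7b +367.347ms=3/7b
7) 2204.082ms=18/7b +367.347ms=3/7b
8) 2571.429ms=3b +428.571ms=1/2b
9) 3000.0ms=7/2b +428.571ms=1/2b
10) 3428.571ms=4b +428.571ms=1/2b
11) 3857.143ms=9/2b +1285.714ms=3/2b
12) 5142.857ms=6b +514.286ms=3/5b
13) 5657.143ms=33/5b +514.286ms=3/5b
14) 6171.429ms=36/5b +514.286ms=3/5b
15) 6685.714ms=39/5b +1028.571ms=6/5b
16) 7714.286ms=9b +1285.714ms=3/2b
17) 9000.0ms=21/2b +1285.714ms=3/2b
Σ=12b of 12 (70bpm 3/8) — PASS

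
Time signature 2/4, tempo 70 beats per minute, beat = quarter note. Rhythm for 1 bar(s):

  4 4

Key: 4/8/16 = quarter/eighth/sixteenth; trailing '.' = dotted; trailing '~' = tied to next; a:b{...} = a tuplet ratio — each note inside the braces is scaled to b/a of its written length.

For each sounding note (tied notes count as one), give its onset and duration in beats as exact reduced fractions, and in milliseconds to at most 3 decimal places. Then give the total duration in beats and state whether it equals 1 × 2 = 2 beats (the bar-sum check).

1) 0.0ms=0b +857.143ms=1b
2) 857.143ms=1b +857.143ms=1b
Σ=2b of 2 (70bpm 2/4) — PASS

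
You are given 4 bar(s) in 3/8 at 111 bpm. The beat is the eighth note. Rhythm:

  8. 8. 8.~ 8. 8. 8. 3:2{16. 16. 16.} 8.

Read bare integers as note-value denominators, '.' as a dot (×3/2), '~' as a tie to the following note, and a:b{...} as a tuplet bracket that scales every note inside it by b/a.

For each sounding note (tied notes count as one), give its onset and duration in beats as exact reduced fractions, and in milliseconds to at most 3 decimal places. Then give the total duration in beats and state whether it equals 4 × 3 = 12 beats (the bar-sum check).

1) 0.0ms=0b +810.811ms=3/2b
2) 810.811ms=3/2b +810.811ms=3/2b
3) 1621.622ms=3b +1621.622ms=3b
4) 3243.243ms=6b +810.811ms=3/2b
5) 4054.054ms=15/2b +810.811ms=3/2b
6) 4864.865ms=9b +270.27ms=1/2b
7) 5135.135ms=19/2b +270.27ms=1/2b
8) 5405.405ms=10b +270.27ms=1/2b
9) 5675.676ms=21/2b +810.811ms=3/2b
Σ=12b of 12 (111bpm 3/8) — PASS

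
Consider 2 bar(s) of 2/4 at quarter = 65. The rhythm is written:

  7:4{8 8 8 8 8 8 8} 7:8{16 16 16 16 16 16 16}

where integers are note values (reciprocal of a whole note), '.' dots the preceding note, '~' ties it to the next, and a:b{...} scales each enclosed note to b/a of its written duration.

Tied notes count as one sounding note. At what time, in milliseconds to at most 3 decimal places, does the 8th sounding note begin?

note 8 onset = 2b = 1846.154ms

1. 0.0ms @ 0 + 263.736ms (2/7)
2. 263.736ms @ 2/7 + 263.736ms (2/7)
3. 527.473ms @ 4/7 + 263.736ms (2/7)
4. 791.209ms @ 6/7 + 263.736ms (2/7)
5. 1054.945ms @ 8/7 + 263.736ms (2/7)
6. 1318.681ms @ 10/7 + 263.736ms (2/7)
7. 1582.418ms @ 12/7 + 263.736ms (2/7)
8. 1846.154ms @ 2 + 263.736ms (2/7)
9. 2109.89ms @ 16/7 + 263.736ms (2/7)
10. 2373.626ms @ 18/7 + 263.736ms (2/7)
11. 2637.363ms @ 20/7 + 263.736ms (2/7)
12. 2901.099ms @ 22/7 + 263.736ms (2/7)
13. 3164.835ms @ 24/7 + 263.736ms (2/7)
14. 3428.571ms @ 26/7 + 263.736ms (2/7)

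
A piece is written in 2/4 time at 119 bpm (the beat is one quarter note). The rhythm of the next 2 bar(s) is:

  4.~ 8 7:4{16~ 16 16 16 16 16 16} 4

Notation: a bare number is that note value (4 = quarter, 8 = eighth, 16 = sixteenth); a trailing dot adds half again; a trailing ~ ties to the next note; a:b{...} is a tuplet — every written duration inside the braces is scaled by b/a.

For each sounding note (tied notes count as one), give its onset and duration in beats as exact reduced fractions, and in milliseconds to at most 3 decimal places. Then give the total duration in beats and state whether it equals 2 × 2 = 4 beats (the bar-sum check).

1) 0.0ms=0b +1008.403ms=2b
2) 1008.403ms=2b +144.058ms=2/7b
3) 1152.461ms=16/7b +72.029ms=1/7b
4) 1224.49ms=17/7b +72.029ms=1/7b
5) 1296.519ms=18/7b +72.029ms=1/7b
6) 1368.547ms=19/7b +72.029ms=1/7b
7) 1440.576ms=20/7b +72.029ms=1/7b
8) 1512.605ms=3b +504.202ms=1b
Σ=4b of 4 (119bpm 2/4) — PASS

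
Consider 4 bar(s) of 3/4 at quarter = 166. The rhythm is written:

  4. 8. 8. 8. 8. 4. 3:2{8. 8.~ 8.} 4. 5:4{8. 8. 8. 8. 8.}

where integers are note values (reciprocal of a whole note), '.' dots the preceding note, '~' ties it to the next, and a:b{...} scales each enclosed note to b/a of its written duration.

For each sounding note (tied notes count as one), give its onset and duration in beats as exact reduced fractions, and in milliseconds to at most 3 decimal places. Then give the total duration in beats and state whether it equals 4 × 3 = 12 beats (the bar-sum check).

1) 0.0ms=0b +542.169ms=3/2b
2) 542.169ms=3/2b +271.084ms=3/4b
3) 813.253ms=9/4b +271.084ms=3/4b
4) 1084.337ms=3b +271.084ms=3/4b
5) 1355.422ms=15/4b +271.084ms=3/4b
6) 1626.506ms=9/2b +542.169ms=3/2b
7) 2168.675ms=6b +180.723ms=1/2b
8) 2349.398ms=13/2b +361.446ms=1b
9) 2710.843ms=15/2b +542.169ms=3/2b
10) 3253.012ms=9b +216.867ms=3/5b
11) 3469.88ms=48/5b +216.867ms=3/5b
12) 3686.747ms=51/5b +216.867ms=3/5b
13) 3903.614ms=54/5b +216.867ms=3/5b
14) 4120.482ms=57/5b +216.867ms=3/5b
Σ=12b of 12 (166bpm 3/4) — PASS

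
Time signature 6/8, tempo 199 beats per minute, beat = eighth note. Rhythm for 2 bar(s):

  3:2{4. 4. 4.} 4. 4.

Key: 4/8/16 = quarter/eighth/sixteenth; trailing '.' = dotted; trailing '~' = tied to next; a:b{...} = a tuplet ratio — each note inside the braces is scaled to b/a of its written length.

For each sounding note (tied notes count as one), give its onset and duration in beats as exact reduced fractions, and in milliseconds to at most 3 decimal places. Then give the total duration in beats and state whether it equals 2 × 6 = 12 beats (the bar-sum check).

1) 0.0ms=0b +603.015ms=2b
2) 603.015ms=2b +603.015ms=2b
3) 1206.03ms=4b +603.015ms=2b
4) 1809.045ms=6b +904.523ms=3b
5) 2713.568ms=9b +904.523ms=3b
Σ=12b of 12 (199bpm 6/8) — PASS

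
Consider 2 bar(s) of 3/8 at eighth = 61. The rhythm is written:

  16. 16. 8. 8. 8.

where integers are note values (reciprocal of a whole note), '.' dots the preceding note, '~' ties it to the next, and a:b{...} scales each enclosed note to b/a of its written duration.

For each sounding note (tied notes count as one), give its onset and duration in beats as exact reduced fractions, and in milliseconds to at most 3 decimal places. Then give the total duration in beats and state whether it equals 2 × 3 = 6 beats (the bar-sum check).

1) 0.0ms=0b +737.705ms=3/4b
2) 737.705ms=3/4b +737.705ms=3/4b
3) 1475.41ms=3/2b +1475.41ms=3/2b
4) 2950.82ms=3b +1475.41ms=3/2b
5) 4426.23ms=9/2b +1475.41ms=3/2b
Σ=6b of 6 (61bpm 3/8) — PASS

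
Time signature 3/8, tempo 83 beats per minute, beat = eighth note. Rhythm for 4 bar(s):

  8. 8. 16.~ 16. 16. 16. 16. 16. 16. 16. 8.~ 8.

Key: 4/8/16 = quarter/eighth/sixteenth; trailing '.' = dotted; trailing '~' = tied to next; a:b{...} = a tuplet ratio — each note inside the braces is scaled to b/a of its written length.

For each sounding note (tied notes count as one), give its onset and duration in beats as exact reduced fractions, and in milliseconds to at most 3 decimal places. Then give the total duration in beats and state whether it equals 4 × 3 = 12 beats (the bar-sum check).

1) 0.0ms=0b +1084.337ms=3/2b
2) 1084.337ms=3/2b +1084.337ms=3/2b
3) 2168.675ms=3b +1084.337ms=3/2b
4) 3253.012ms=9/2b +542.169ms=3/4b
5) 3795.181ms=21/4b +542.169ms=3/4b
6) 4337.349ms=6b +542.169ms=3/4b
7) 4879.518ms=27/4b +542.169ms=3/4b
8) 5421.687ms=15/2b +542.169ms=3/4b
9) 5963.855ms=33/4b +542.169ms=3/4b
10) 6506.024ms=9b +2168.675ms=3b
Σ=12b of 12 (83bpm 3/8) — PASS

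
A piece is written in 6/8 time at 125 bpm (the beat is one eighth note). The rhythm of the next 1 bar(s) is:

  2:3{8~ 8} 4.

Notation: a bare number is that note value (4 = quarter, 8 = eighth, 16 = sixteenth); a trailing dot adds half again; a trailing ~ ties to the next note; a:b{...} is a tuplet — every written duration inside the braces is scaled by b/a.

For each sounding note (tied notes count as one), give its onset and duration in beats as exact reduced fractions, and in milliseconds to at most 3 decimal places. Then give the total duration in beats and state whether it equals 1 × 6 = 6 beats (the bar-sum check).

1) 0.0ms=0b +1440.0ms=3b
2) 1440.0ms=3b +1440.0ms=3b
Σ=6b of 6 (125bpm 6/8) — PASS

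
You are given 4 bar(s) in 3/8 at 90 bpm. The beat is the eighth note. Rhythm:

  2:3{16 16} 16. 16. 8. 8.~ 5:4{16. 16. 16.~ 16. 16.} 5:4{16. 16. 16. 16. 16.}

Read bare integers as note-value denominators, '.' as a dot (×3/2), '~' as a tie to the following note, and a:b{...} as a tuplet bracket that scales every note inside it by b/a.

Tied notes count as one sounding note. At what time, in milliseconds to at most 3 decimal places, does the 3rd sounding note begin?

1. 0.0ms @ 0 + 500.0ms (3/4)
2. 500.0ms @ 3/4 + 500.0ms (3/4)
3. 1000.0ms @ 3/2 + 500.0ms (3/4)
4. 1500.0ms @ 9/4 + 500.0ms (3/4)
5. 2000.0ms @ 3 + 1000.0ms (3/2)
6. 3000.0ms @ 9/2 + 1400.0ms (21/10)
7. 4400.0ms @ 33/5 + 400.0ms (3/5)
8. 4800.0ms @ 36/5 + 800.0ms (6/5)
9. 5600.0ms @ 42/5 + 400.0ms (3/5)
10. 6000.0ms @ 9 + 400.0ms (3/5)
11. 6400.0ms @ 48/5 + 400.0ms (3/5)
12. 6800.0ms @ 51/5 + 400.0ms (3/5)
13. 7200.0ms @ 54/5 + 400.0ms (3/5)
14. 7600.0ms @ 57/5 + 400.0ms (3/5)

note 3 onset = 3/2b = 1000.0ms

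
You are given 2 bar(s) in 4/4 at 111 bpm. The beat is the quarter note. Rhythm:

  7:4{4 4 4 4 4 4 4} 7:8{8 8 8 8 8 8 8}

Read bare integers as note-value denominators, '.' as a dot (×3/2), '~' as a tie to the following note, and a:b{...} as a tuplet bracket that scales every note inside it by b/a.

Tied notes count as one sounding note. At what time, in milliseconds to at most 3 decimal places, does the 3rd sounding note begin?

note 3 onset = 8/7b = 617.761ms

1. 0.0ms @ 0 + 308.88ms (4/7)
2. 308.88ms @ 4/7 + 308.88ms (4/7)
3. 617.761ms @ 8/7 + 308.88ms (4/7)
4. 926.641ms @ 12/7 + 308.88ms (4/7)
5. 1235.521ms @ 16/7 + 308.88ms (4/7)
6. 1544.402ms @ 20/7 + 308.88ms (4/7)
7. 1853.282ms @ 24/7 + 308.88ms (4/7)
8. 2162.162ms @ 4 + 308.88ms (4/7)
9. 2471.042ms @ 32/7 + 308.88ms (4/7)
10. 2779.923ms @ 36/7 + 308.88ms (4/7)
11. 3088.803ms @ 40/7 + 308.88ms (4/7)
12. 3397.683ms @ 44/7 + 308.88ms (4/7)
13. 3706.564ms @ 48/7 + 308.88ms (4/7)
14. 4015.444ms @ 52/7 + 308.88ms (4/7)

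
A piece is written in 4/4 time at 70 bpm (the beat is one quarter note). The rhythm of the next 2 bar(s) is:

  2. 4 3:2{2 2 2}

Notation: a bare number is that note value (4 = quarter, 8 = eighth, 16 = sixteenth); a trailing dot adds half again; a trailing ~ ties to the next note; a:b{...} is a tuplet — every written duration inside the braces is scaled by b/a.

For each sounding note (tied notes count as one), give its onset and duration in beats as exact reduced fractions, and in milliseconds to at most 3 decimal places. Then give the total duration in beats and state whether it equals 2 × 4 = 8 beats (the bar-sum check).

1) 0.0ms=0b +2571.429ms=3b
2) 2571.429ms=3b +857.143ms=1b
3) 3428.571ms=4b +1142.857ms=4/3b
4) 4571.429ms=16/3b +1142.857ms=4/3b
5) 5714.286ms=20/3b +1142.857ms=4/3b
Σ=8b of 8 (70bpm 4/4) — PASS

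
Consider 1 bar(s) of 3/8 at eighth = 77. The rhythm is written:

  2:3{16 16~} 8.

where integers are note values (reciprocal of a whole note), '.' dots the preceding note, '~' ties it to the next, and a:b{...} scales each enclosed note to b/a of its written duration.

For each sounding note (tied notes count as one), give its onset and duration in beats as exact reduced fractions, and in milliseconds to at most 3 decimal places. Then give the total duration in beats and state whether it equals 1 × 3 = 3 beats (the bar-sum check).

1) 0.0ms=0b +584.416ms=3/4b
2) 584.416ms=3/4b +1753.247ms=9/4b
Σ=3b of 3 (77bpm 3/8) — PASS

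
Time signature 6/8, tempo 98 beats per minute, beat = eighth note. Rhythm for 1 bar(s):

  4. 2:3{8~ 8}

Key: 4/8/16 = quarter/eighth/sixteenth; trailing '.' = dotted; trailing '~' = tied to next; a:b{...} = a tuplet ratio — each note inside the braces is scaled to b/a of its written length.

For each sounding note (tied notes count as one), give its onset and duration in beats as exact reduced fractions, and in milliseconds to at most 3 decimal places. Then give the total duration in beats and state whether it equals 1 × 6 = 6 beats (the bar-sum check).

1) 0.0ms=0b +1836.735ms=3b
2) 1836.735ms=3b +1836.735ms=3b
Σ=6b of 6 (98bpm 6/8) — PASS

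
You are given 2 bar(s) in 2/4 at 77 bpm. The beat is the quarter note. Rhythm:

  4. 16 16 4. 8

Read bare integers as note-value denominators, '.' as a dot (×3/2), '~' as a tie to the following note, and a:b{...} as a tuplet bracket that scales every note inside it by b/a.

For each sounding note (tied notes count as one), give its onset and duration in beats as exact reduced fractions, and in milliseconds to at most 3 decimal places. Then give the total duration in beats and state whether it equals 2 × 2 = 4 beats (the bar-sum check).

1) 0.0ms=0b +1168.831ms=3/2b
2) 1168.831ms=3/2b +194.805ms=1/4b
3) 1363.636ms=7/4b +194.805ms=1/4b
4) 1558.442ms=2b +1168.831ms=3/2b
5) 2727.273ms=7/2b +389.61ms=1/2b
Σ=4b of 4 (77bpm 2/4) — PASS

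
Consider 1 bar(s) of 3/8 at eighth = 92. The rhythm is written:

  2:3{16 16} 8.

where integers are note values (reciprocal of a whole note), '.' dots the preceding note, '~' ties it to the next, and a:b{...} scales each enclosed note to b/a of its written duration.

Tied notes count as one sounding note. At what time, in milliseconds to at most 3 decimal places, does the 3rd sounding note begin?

note 3 onset = 3/2b = 978.261ms

1. 0.0ms @ 0 + 489.13ms (3/4)
2. 489.13ms @ 3/4 + 489.13ms (3/4)
3. 978.261ms @ 3/2 + 978.261ms (3/2)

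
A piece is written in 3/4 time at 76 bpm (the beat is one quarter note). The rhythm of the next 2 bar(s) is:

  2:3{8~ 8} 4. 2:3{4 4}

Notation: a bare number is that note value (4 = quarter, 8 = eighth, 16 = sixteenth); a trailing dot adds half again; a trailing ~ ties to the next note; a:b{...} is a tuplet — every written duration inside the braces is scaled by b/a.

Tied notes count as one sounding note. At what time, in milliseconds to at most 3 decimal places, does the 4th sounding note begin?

1. 0.0ms @ 0 + 1184.211ms (3/2)
2. 1184.211ms @ 3/2 + 1184.211ms (3/2)
3. 2368.421ms @ 3 + 1184.211ms (3/2)
4. 3552.632ms @ 9/2 + 1184.211ms (3/2)

note 4 onset = 9/2b = 3552.632ms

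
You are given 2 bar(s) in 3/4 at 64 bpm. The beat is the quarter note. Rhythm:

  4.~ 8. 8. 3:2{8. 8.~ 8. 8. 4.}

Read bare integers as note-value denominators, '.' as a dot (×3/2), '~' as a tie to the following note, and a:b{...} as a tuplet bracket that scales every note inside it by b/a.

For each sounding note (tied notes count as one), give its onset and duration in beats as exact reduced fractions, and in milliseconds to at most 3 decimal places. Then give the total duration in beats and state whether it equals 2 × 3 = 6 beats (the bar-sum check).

1) 0.0ms=0b +2109.375ms=9/4b
2) 2109.375ms=9/4b +703.125ms=3/4b
3) 2812.5ms=3b +468.75ms=1/2b
4) 3281.25ms=7/2b +937.5ms=1b
5) 4218.75ms=9/2b +468.75ms=1/2b
6) 4687.5ms=5b +937.5ms=1b
Σ=6b of 6 (64bpm 3/4) — PASS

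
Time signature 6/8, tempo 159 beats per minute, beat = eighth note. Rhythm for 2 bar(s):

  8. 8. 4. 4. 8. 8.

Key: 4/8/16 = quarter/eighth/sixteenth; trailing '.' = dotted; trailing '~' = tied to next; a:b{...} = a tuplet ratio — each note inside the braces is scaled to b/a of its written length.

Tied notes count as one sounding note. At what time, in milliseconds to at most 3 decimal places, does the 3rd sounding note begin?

note 3 onset = 3b = 1132.075ms

1. 0.0ms @ 0 + 566.038ms (3/2)
2. 566.038ms @ 3/2 + 566.038ms (3/2)
3. 1132.075ms @ 3 + 1132.075ms (3)
4. 2264.151ms @ 6 + 1132.075ms (3)
5. 3396.226ms @ 9 + 566.038ms (3/2)
6. 3962.264ms @ 21/2 + 566.038ms (3/2)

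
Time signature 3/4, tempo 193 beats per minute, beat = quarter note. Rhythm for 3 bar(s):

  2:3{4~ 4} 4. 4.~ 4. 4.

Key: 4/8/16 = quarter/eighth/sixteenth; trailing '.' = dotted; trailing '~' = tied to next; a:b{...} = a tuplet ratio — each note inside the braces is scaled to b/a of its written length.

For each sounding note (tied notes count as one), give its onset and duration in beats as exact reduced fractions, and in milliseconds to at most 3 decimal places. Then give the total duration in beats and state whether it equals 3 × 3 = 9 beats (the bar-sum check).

1) 0.0ms=0b +932.642ms=3b
2) 932.642ms=3b +466.321ms=3/2b
3) 1398.964ms=9/2b +932.642ms=3b
4) 2331.606ms=15/2b +466.321ms=3/2b
Σ=9b of 9 (193bpm 3/4) — PASS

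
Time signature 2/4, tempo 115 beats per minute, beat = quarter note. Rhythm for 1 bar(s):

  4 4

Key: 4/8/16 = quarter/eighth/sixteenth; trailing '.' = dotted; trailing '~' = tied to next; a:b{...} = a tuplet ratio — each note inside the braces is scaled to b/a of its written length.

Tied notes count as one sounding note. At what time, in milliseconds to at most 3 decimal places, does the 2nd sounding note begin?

1. 0.0ms @ 0 + 521.739ms (1)
2. 521.739ms @ 1 + 521.739ms (1)

note 2 onset = 1b = 521.739ms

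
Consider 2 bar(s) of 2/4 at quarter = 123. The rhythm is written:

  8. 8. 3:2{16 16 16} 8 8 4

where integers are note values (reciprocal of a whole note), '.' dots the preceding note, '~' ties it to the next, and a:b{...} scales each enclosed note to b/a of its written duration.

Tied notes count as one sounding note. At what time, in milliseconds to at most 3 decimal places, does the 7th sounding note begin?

note 7 onset = 5/2b = 1219.512ms

1. 0.0ms @ 0 + 365.854ms (3/4)
2. 365.854ms @ 3/4 + 365.854ms (3/4)
3. 731.707ms @ 3/2 + 81.301ms (1/6)
4. 813.008ms @ 5/3 + 81.301ms (1/6)
5. 894.309ms @ 11/6 + 81.301ms (1/6)
6. 975.61ms @ 2 + 243.902ms (1/2)
7. 1219.512ms @ 5/2 + 243.902ms (1/2)
8. 1463.415ms @ 3 + 487.805ms (1)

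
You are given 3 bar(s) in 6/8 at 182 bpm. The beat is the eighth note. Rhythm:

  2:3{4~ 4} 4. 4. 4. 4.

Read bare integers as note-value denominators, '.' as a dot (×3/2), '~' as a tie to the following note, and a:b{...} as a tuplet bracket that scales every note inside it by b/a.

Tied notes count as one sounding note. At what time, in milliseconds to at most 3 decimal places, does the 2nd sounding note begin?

note 2 onset = 6b = 1978.022ms

1. 0.0ms @ 0 + 1978.022ms (6)
2. 1978.022ms @ 6 + 989.011ms (3)
3. 2967.033ms @ 9 + 989.011ms (3)
4. 3956.044ms @ 12 + 989.011ms (3)
5. 4945.055ms @ 15 + 989.011ms (3)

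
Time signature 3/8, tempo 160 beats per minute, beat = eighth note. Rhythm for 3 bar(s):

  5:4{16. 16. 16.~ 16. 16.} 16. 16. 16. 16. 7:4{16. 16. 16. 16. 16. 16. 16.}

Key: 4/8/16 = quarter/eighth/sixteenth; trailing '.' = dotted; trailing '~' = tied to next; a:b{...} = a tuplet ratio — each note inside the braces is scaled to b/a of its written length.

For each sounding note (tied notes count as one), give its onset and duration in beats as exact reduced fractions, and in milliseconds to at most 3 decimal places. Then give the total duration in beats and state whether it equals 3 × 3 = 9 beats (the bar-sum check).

1) 0.0ms=0b +225.0ms=3/5b
2) 225.0ms=3/5b +225.0ms=3/5b
3) 450.0ms=6/5b +450.0ms=6/5b
4) 900.0ms=12/5b +225.0ms=3/5b
5) 1125.0ms=3b +281.25ms=3/4b
6) 1406.25ms=15/4b +281.25ms=3/4b
7) 1687.5ms=9/2b +281.25ms=3/4b
8) 1968.75ms=21/4b +281.25ms=3/4b
9) 2250.0ms=6b +160.714ms=3/7b
10) 2410.714ms=45/7b +160.714ms=3/7b
11) 2571.429ms=48/7b +160.714ms=3/7b
12) 2732.143ms=51/7b +160.714ms=3/7b
13) 2892.857ms=54/7b +160.714ms=3/7b
14) 3053.571ms=57/7b +160.714ms=3/7b
15) 3214.286ms=60/7b +160.714ms=3/7b
Σ=9b of 9 (160bpm 3/8) — PASS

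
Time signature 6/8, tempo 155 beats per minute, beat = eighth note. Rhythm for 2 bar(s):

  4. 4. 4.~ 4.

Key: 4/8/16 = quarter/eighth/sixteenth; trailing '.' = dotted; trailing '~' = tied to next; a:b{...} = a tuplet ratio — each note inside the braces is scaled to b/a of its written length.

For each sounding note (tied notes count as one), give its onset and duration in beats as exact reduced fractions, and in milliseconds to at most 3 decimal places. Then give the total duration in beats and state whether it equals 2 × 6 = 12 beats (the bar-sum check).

1) 0.0ms=0b +1161.29ms=3b
2) 1161.29ms=3b +1161.29ms=3b
3) 2322.581ms=6b +2322.581ms=6b
Σ=12b of 12 (155bpm 6/8) — PASS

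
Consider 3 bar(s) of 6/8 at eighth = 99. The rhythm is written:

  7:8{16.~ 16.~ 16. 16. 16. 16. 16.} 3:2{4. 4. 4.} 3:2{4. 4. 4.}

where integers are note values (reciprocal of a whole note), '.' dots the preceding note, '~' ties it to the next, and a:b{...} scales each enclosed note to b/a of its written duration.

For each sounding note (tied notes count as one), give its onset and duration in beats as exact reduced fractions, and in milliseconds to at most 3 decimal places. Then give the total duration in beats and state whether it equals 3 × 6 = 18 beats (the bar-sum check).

1) 0.0ms=0b +1558.442ms=18/7b
2) 1558.442ms=18/7b +519.481ms=6/7b
3) 2077.922ms=24/7b +519.481ms=6/7b
4) 2597.403ms=30/7b +519.481ms=6/7b
5) 3116.883ms=36/7b +519.481ms=6/7b
6) 3636.364ms=6b +1212.121ms=2b
7) 4848.485ms=8b +1212.121ms=2b
8) 6060.606ms=10b +1212.121ms=2b
9) 7272.727ms=12b +1212.121ms=2b
10) 8484.848ms=14b +1212.121ms=2b
11) 9696.97ms=16b +1212.121ms=2b
Σ=18b of 18 (99bpm 6/8) — PASS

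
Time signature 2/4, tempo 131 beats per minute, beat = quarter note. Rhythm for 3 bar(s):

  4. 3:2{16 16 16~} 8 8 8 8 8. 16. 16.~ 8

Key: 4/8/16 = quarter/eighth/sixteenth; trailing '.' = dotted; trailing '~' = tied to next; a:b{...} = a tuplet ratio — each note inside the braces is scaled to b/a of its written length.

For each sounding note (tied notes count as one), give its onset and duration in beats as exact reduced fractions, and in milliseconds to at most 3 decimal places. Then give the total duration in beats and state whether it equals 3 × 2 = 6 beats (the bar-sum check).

1) 0.0ms=0b +687.023ms=3/2b
2) 687.023ms=3/2b +76.336ms=1/6b
3) 763.359ms=5/3b +76.336ms=1/6b
4) 839.695ms=11/6b +305.344ms=2/3b
5) 1145.038ms=5/2b +229.008ms=1/2b
6) 1374.046ms=3b +229.008ms=1/2b
7) 1603.053ms=7/2b +229.008ms=1/2b
8) 1832.061ms=4b +343.511ms=3/4b
9) 2175.573ms=19/4b +171.756ms=3/8b
10) 2347.328ms=41/8b +400.763ms=7/8b
Σ=6b of 6 (131bpm 2/4) — PASS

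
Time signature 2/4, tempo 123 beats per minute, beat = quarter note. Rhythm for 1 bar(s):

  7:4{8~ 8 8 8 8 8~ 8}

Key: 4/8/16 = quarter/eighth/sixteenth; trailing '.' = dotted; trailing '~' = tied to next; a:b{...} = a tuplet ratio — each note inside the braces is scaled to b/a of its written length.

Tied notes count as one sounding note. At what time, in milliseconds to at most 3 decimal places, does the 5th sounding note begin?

note 5 onset = 10/7b = 696.864ms

1. 0.0ms @ 0 + 278.746ms (4/7)
2. 278.746ms @ 4/7 + 139.373ms (2/7)
3. 418.118ms @ 6/7 + 139.373ms (2/7)
4. 557.491ms @ 8/7 + 139.373ms (2/7)
5. 696.864ms @ 10/7 + 278.746ms (4/7)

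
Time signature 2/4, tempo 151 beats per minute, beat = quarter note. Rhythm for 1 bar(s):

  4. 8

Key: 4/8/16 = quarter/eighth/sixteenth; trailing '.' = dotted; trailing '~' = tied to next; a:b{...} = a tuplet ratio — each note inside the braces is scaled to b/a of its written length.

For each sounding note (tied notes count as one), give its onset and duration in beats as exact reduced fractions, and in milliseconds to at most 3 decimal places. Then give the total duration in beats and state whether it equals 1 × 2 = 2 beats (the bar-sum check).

1) 0.0ms=0b +596.026ms=3/2b
2) 596.026ms=3/2b +198.675ms=1/2b
Σ=2b of 2 (151bpm 2/4) — PASS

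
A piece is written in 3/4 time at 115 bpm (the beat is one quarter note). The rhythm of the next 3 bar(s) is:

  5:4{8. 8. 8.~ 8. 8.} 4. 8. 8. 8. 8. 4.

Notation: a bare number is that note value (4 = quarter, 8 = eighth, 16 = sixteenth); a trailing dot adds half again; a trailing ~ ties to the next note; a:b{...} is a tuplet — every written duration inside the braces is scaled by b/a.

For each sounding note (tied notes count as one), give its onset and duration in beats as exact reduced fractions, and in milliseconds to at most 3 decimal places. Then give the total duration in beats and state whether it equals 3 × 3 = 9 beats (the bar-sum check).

1) 0.0ms=0b +313.043ms=3/5b
2) 313.043ms=3/5b +313.043ms=3/5b
3) 626.087ms=6/5b +626.087ms=6/5b
4) 1252.174ms=12/5b +313.043ms=3/5b
5) 1565.217ms=3b +782.609ms=3/2b
6) 2347.826ms=9/2b +391.304ms=3/4b
7) 2739.13ms=21/4b +391.304ms=3/4b
8) 3130.435ms=6b +391.304ms=3/4b
9) 3521.739ms=27/4b +391.304ms=3/4b
10) 3913.043ms=15/2b +782.609ms=3/2b
Σ=9b of 9 (115bpm 3/4) — PASS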